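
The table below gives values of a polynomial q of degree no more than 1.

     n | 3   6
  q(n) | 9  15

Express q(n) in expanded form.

q(n) = 2n + 3

Using the Lagrange interpolation formula with nodes 3, 6:
  L_0(n) = (n - 6) / -3
  L_1(n) = (n - 3) / 3
Then q(n) = 9·L_0(n) + 15·L_1(n).
Expanding and collecting terms gives q(n) = 2n + 3.
Check: q(6) = 15. ✓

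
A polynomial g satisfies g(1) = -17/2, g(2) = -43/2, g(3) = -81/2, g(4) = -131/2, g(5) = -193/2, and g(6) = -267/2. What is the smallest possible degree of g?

2

Forward differences of the values at x = 1, 2, 3, 4, 5, 6:
  g  : -17/2  -43/2  -81/2  -131/2  -193/2  -267/2
  Δ  : -13  -19  -25  -31  -37
  Δ^2: -6  -6  -6  -6
  Δ^3: 0  0  0
  Δ^4: 0  0
  Δ^5: 0
The second differences are constant (-6) and nonzero, while all higher differences vanish, so the minimal degree is 2.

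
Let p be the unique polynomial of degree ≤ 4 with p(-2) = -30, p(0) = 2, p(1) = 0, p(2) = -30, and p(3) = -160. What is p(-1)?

0

Write p(x) = ax^4 + bx^3 + cx^2 + dx + e. Substituting each data point gives a linear system:
  16a - 8b + 4c - 2d + e = -30
  e = 2
  a + b + c + d + e = 0
  16a + 8b + 4c + 2d + e = -30
  81a + 27b + 9c + 3d + e = -160
Solving the system yields a = -2, b = 0, c = 0, d = 0, e = 2.
So p(x) = -2x^4 + 2.
Then p(-1) = 0.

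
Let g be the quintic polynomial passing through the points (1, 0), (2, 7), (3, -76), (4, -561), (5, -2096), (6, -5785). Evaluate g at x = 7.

-13308

Using the Lagrange interpolation formula with nodes 1, 2, 3, 4, 5, 6:
  L_0(x) = (x - 2)(x - 3)(x - 4)(x - 5)(x - 6) / -120
  L_1(x) = (x - 1)(x - 3)(x - 4)(x - 5)(x - 6) / 24
  L_2(x) = (x - 1)(x - 2)(x - 4)(x - 5)(x - 6) / -12
  L_3(x) = (x - 1)(x - 2)(x - 3)(x - 5)(x - 6) / 12
  L_4(x) = (x - 1)(x - 2)(x - 3)(x - 4)(x - 6) / -24
  L_5(x) = (x - 1)(x - 2)(x - 3)(x - 4)(x - 5) / 120
Then g(x) = 0·L_0(x) + 7·L_1(x) - 76·L_2(x) - 561·L_3(x) - 2096·L_4(x) - 5785·L_5(x).
Expanding and collecting terms gives g(x) = -x^5 + x^4 + 3x^3 + 2x^2 - 4x - 1.
Evaluating at x = 7: g(7) = -13308.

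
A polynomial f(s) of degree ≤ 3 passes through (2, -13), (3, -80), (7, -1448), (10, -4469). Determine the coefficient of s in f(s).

Write f(s) = as^3 + bs^2 + cs + d. Substituting each data point gives a linear system:
  8a + 4b + 2c + d = -13
  27a + 9b + 3c + d = -80
  343a + 49b + 7c + d = -1448
  1000a + 100b + 10c + d = -4469
Solving the system yields a = -5, b = 5, c = 3, d = 1.
So f(s) = -5s^3 + 5s^2 + 3s + 1.
The coefficient of s is 3.

3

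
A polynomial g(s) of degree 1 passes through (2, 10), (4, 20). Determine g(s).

g(s) = 5s

Write g(s) = as + b. Substituting each data point gives a linear system:
  2a + b = 10
  4a + b = 20
Solving the system yields a = 5, b = 0.
So g(s) = 5s.
Check: g(2) = 10. ✓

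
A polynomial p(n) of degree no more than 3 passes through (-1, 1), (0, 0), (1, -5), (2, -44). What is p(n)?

Write p(n) = an^3 + bn^2 + cn + d. Substituting each data point gives a linear system:
  -a + b - c + d = 1
  d = 0
  a + b + c + d = -5
  8a + 4b + 2c + d = -44
Solving the system yields a = -5, b = -2, c = 2, d = 0.
So p(n) = -5n^3 - 2n^2 + 2n.
Check: p(2) = -44. ✓

p(n) = -5n^3 - 2n^2 + 2n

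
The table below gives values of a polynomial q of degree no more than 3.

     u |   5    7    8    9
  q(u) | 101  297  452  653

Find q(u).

Write q(u) = au^3 + bu^2 + cu + d. Substituting each data point gives a linear system:
  125a + 25b + 5c + d = 101
  343a + 49b + 7c + d = 297
  512a + 64b + 8c + d = 452
  729a + 81b + 9c + d = 653
Solving the system yields a = 1, b = -1, c = 1, d = -4.
So q(u) = u^3 - u^2 + u - 4.
Check: q(8) = 452. ✓

q(u) = u^3 - u^2 + u - 4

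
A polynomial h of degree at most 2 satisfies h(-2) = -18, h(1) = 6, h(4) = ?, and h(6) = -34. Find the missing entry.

-6

The 3 known points determine the degree-2 polynomial uniquely.
Write h(n) = an^2 + bn + c. Substituting each data point gives a linear system:
  4a - 2b + c = -18
  a + b + c = 6
  36a + 6b + c = -34
Solving the system yields a = -2, b = 6, c = 2.
So h(n) = -2n² + 6n + 2.
Then h(4) = -6.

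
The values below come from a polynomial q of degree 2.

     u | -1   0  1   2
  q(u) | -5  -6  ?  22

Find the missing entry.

The 3 known points determine the degree-2 polynomial uniquely.
Write q(u) = au^2 + bu + c. Substituting each data point gives a linear system:
  a - b + c = -5
  c = -6
  4a + 2b + c = 22
Solving the system yields a = 5, b = 4, c = -6.
So q(u) = 5u² + 4u - 6.
Then q(1) = 3.

3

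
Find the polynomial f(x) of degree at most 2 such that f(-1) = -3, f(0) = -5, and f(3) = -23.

f(x) = -x^2 - 3x - 5

Using the Lagrange interpolation formula with nodes -1, 0, 3:
  L_0(x) = x(x - 3) / 4
  L_1(x) = (x + 1)(x - 3) / -3
  L_2(x) = (x + 1)x / 12
Then f(x) = -3·L_0(x) - 5·L_1(x) - 23·L_2(x).
Expanding and collecting terms gives f(x) = -x² - 3x - 5.
Check: f(-1) = -3. ✓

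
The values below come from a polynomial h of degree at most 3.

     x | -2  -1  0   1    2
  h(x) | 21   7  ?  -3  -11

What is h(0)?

On equispaced nodes a degree-3 polynomial has vanishing fourth forward difference, so
  h(-2) - 4·h(-1) + 6·h(0) - 4·h(1) + h(2) = 0.
Substituting the known values and solving for h(0):
  6·h(0) = 6
  h(0) = 1.

1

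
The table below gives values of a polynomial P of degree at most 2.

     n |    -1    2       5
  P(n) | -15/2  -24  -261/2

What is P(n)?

Using the Lagrange interpolation formula with nodes -1, 2, 5:
  L_0(n) = (n - 2)(n - 5) / 18
  L_1(n) = (n + 1)(n - 5) / -9
  L_2(n) = (n + 1)(n - 2) / 18
Then P(n) = -15/2·L_0(n) - 24·L_1(n) - 261/2·L_2(n).
Expanding and collecting terms gives P(n) = -5n^2 - (1/2)n - 3.
Check: P(-1) = -15/2. ✓

P(n) = -5n^2 - (1/2)n - 3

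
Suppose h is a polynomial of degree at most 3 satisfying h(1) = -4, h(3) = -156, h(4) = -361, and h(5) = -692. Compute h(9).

-3876

Write h(t) = at^3 + bt^2 + ct + d. Substituting each data point gives a linear system:
  a + b + c + d = -4
  27a + 9b + 3c + d = -156
  64a + 16b + 4c + d = -361
  125a + 25b + 5c + d = -692
Solving the system yields a = -5, b = -3, c = 1, d = 3.
So h(t) = -5t^3 - 3t^2 + t + 3.
Then h(9) = -3876.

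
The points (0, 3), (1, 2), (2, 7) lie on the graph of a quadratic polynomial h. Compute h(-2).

23

Forward differences of the values at n = 0, 1, 2:
  h  : 3  2  7
  Δ  : -1  5
  Δ^2: 6
The second differences are constant, confirming degree 2.
Interpolating (Newton forward form) and evaluating at n = -2 gives h(-2) = 23.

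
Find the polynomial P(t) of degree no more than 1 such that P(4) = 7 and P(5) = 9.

Using the Lagrange interpolation formula with nodes 4, 5:
  L_0(t) = (t - 5) / -1
  L_1(t) = (t - 4) / 1
Then P(t) = 7·L_0(t) + 9·L_1(t).
Expanding and collecting terms gives P(t) = 2t - 1.
Check: P(4) = 7. ✓

P(t) = 2t - 1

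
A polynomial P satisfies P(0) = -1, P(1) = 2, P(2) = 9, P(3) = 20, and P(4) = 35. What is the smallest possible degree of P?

Forward differences of the values at u = 0, 1, 2, 3, 4:
  P  : -1  2  9  20  35
  Δ  : 3  7  11  15
  Δ^2: 4  4  4
  Δ^3: 0  0
  Δ^4: 0
The second differences are constant (4) and nonzero, while all higher differences vanish, so the minimal degree is 2.

2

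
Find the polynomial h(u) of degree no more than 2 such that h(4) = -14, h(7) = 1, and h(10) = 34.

Write h(u) = au^2 + bu + c. Substituting each data point gives a linear system:
  16a + 4b + c = -14
  49a + 7b + c = 1
  100a + 10b + c = 34
Solving the system yields a = 1, b = -6, c = -6.
So h(u) = u^2 - 6u - 6.
Check: h(10) = 34. ✓

h(u) = u^2 - 6u - 6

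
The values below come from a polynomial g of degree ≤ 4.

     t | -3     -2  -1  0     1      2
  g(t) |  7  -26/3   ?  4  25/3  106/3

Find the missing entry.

On equispaced nodes a degree-4 polynomial has vanishing fifth forward difference, so
  - g(-3) + 5·g(-2) - 10·g(-1) + 10·g(0) - 5·g(1) + g(2) = 0.
Substituting the known values and solving for g(-1):
  -10·g(-1) = 50/3
  g(-1) = -5/3.

-5/3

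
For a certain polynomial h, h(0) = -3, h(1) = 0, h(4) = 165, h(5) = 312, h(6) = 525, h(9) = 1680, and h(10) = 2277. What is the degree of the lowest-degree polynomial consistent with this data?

Divided differences on the nodes 0, 1, 4, 5, 6, 9, 10:
  order 0: -3  0  165  312  525  1680  2277
  order 1: 3  55  147  213  385  597
  order 2: 13  23  33  43  53
  order 3: 2  2  2  2
  order 4: 0  0  0
  order 5: 0  0
  order 6: 0
The order-3 divided differences are all 2 (nonzero) and every higher order vanishes, so the data lies on a polynomial of degree exactly 3.

3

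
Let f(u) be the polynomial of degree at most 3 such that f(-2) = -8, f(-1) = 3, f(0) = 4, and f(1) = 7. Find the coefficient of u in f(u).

Write f(u) = au^3 + bu^2 + cu + d. Substituting each data point gives a linear system:
  -8a + 4b - 2c + d = -8
  -a + b - c + d = 3
  d = 4
  a + b + c + d = 7
Solving the system yields a = 2, b = 1, c = 0, d = 4.
So f(u) = 2u^3 + u^2 + 4.
The coefficient of u is 0.

0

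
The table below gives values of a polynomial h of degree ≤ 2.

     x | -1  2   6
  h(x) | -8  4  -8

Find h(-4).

Write h(x) = ax^2 + bx + c. Substituting each data point gives a linear system:
  a - b + c = -8
  4a + 2b + c = 4
  36a + 6b + c = -8
Solving the system yields a = -1, b = 5, c = -2.
So h(x) = -x^2 + 5x - 2.
Then h(-4) = -38.

-38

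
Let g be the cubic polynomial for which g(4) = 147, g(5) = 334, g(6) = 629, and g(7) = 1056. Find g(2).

1

Write g(x) = ax^3 + bx^2 + cx + d. Substituting each data point gives a linear system:
  64a + 16b + 4c + d = 147
  125a + 25b + 5c + d = 334
  216a + 36b + 6c + d = 629
  343a + 49b + 7c + d = 1056
Solving the system yields a = 4, b = -6, c = -3, d = -1.
So g(x) = 4x^3 - 6x^2 - 3x - 1.
Then g(2) = 1.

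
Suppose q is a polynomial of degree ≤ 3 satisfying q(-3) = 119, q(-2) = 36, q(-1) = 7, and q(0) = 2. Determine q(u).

q(u) = -5u^3 - 3u^2 - 3u + 2

Using the Lagrange interpolation formula with nodes -3, -2, -1, 0:
  L_0(u) = (u + 2)(u + 1)u / -6
  L_1(u) = (u + 3)(u + 1)u / 2
  L_2(u) = (u + 3)(u + 2)u / -2
  L_3(u) = (u + 3)(u + 2)(u + 1) / 6
Then q(u) = 119·L_0(u) + 36·L_1(u) + 7·L_2(u) + 2·L_3(u).
Expanding and collecting terms gives q(u) = -5u^3 - 3u^2 - 3u + 2.
Check: q(-1) = 7. ✓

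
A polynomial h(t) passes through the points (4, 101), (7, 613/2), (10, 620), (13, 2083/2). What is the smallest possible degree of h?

Forward differences of the values at t = 4, 7, 10, 13:
  h  : 101  613/2  620  2083/2
  Δ  : 411/2  627/2  843/2
  Δ^2: 108  108
  Δ^3: 0
The second differences are constant (108) and nonzero, while all higher differences vanish, so the minimal degree is 2.

2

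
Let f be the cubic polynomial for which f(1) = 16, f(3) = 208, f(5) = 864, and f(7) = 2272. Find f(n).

f(n) = 6n^3 + 4n^2 + 2n + 4

Using the Lagrange interpolation formula with nodes 1, 3, 5, 7:
  L_0(n) = (n - 3)(n - 5)(n - 7) / -48
  L_1(n) = (n - 1)(n - 5)(n - 7) / 16
  L_2(n) = (n - 1)(n - 3)(n - 7) / -16
  L_3(n) = (n - 1)(n - 3)(n - 5) / 48
Then f(n) = 16·L_0(n) + 208·L_1(n) + 864·L_2(n) + 2272·L_3(n).
Expanding and collecting terms gives f(n) = 6n³ + 4n² + 2n + 4.
Check: f(3) = 208. ✓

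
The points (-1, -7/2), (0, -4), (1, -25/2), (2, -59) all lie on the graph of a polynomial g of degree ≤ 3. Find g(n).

g(n) = -5n^3 - 4n^2 + (1/2)n - 4

Using the Lagrange interpolation formula with nodes -1, 0, 1, 2:
  L_0(n) = n(n - 1)(n - 2) / -6
  L_1(n) = (n + 1)(n - 1)(n - 2) / 2
  L_2(n) = (n + 1)n(n - 2) / -2
  L_3(n) = (n + 1)n(n - 1) / 6
Then g(n) = -7/2·L_0(n) - 4·L_1(n) - 25/2·L_2(n) - 59·L_3(n).
Expanding and collecting terms gives g(n) = -5n^3 - 4n^2 + (1/2)n - 4.
Check: g(0) = -4. ✓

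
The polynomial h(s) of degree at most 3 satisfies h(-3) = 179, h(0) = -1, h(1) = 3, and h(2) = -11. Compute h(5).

-461

Using the Lagrange interpolation formula with nodes -3, 0, 1, 2:
  L_0(s) = s(s - 1)(s - 2) / -60
  L_1(s) = (s + 3)(s - 1)(s - 2) / 6
  L_2(s) = (s + 3)s(s - 2) / -4
  L_3(s) = (s + 3)s(s - 1) / 10
Then h(s) = 179·L_0(s) - 1·L_1(s) + 3·L_2(s) - 11·L_3(s).
Expanding and collecting terms gives h(s) = -5s³ + 6s² + 3s - 1.
Evaluating at s = 5: h(5) = -461.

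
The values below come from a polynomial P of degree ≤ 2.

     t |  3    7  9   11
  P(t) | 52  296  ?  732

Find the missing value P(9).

The 3 known points determine the degree-2 polynomial uniquely.
Write P(t) = at^2 + bt + c. Substituting each data point gives a linear system:
  9a + 3b + c = 52
  49a + 7b + c = 296
  121a + 11b + c = 732
Solving the system yields a = 6, b = 1, c = -5.
So P(t) = 6t^2 + t - 5.
Then P(9) = 490.

490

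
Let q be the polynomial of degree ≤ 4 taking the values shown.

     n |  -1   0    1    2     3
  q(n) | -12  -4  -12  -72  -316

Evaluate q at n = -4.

Using the Lagrange interpolation formula with nodes -1, 0, 1, 2, 3:
  L_0(n) = n(n - 1)(n - 2)(n - 3) / 24
  L_1(n) = (n + 1)(n - 1)(n - 2)(n - 3) / -6
  L_2(n) = (n + 1)n(n - 2)(n - 3) / 4
  L_3(n) = (n + 1)n(n - 1)(n - 3) / -6
  L_4(n) = (n + 1)n(n - 1)(n - 2) / 24
Then q(n) = -12·L_0(n) - 4·L_1(n) - 12·L_2(n) - 72·L_3(n) - 316·L_4(n).
Expanding and collecting terms gives q(n) = -4n^4 + 2n^3 - 4n^2 - 2n - 4.
Evaluating at n = -4: q(-4) = -1212.

-1212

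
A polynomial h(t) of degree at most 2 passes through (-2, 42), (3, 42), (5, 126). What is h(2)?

18

Write h(t) = at^2 + bt + c. Substituting each data point gives a linear system:
  4a - 2b + c = 42
  9a + 3b + c = 42
  25a + 5b + c = 126
Solving the system yields a = 6, b = -6, c = 6.
So h(t) = 6t² - 6t + 6.
Then h(2) = 18.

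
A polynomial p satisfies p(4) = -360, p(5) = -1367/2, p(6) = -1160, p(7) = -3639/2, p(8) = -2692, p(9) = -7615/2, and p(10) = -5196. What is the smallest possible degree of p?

3

Forward differences of the values at s = 4, 5, 6, 7, 8, 9, 10:
  p  : -360  -1367/2  -1160  -3639/2  -2692  -7615/2  -5196
  Δ  : -647/2  -953/2  -1319/2  -1745/2  -2231/2  -2777/2
  Δ^2: -153  -183  -213  -243  -273
  Δ^3: -30  -30  -30  -30
  Δ^4: 0  0  0
  Δ^5: 0  0
  Δ^6: 0
The third differences are constant (-30) and nonzero, while all higher differences vanish, so the minimal degree is 3.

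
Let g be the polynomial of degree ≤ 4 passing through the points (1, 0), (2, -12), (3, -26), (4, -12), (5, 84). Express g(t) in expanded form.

g(t) = t^4 - 5t^3 + 4t^2 - 4t + 4

Write g(t) = at^4 + bt^3 + ct^2 + dt + e. Substituting each data point gives a linear system:
  a + b + c + d + e = 0
  16a + 8b + 4c + 2d + e = -12
  81a + 27b + 9c + 3d + e = -26
  256a + 64b + 16c + 4d + e = -12
  625a + 125b + 25c + 5d + e = 84
Solving the system yields a = 1, b = -5, c = 4, d = -4, e = 4.
So g(t) = t⁴ - 5t³ + 4t² - 4t + 4.
Check: g(1) = 0. ✓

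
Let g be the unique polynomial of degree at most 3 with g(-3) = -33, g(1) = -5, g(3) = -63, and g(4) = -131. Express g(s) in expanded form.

Write g(s) = as^3 + bs^2 + cs + d. Substituting each data point gives a linear system:
  -27a + 9b - 3c + d = -33
  a + b + c + d = -5
  27a + 9b + 3c + d = -63
  64a + 16b + 4c + d = -131
Solving the system yields a = -1, b = -5, c = 4, d = -3.
So g(s) = -s³ - 5s² + 4s - 3.
Check: g(4) = -131. ✓

g(s) = -s^3 - 5s^2 + 4s - 3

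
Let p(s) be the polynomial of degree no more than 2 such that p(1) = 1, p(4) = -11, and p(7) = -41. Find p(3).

-5

Using the Lagrange interpolation formula with nodes 1, 4, 7:
  L_0(s) = (s - 4)(s - 7) / 18
  L_1(s) = (s - 1)(s - 7) / -9
  L_2(s) = (s - 1)(s - 4) / 18
Then p(s) = 1·L_0(s) - 11·L_1(s) - 41·L_2(s).
Expanding and collecting terms gives p(s) = -s^2 + s + 1.
Evaluating at s = 3: p(3) = -5.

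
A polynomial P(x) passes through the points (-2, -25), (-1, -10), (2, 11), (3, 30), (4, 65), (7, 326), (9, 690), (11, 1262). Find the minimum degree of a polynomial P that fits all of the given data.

3

Divided differences on the nodes -2, -1, 2, 3, 4, 7, 9, 11:
  order 0: -25  -10  11  30  65  326  690  1262
  order 1: 15  7  19  35  87  182  286
  order 2: -2  3  8  13  19  26
  order 3: 1  1  1  1  1
  order 4: 0  0  0  0
  order 5: 0  0  0
  order 6: 0  0
  order 7: 0
The order-3 divided differences are all 1 (nonzero) and every higher order vanishes, so the data lies on a polynomial of degree exactly 3.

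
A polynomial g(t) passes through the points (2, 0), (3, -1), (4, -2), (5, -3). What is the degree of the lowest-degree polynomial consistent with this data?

Forward differences of the values at t = 2, 3, 4, 5:
  g  : 0  -1  -2  -3
  Δ  : -1  -1  -1
  Δ^2: 0  0
  Δ^3: 0
The first differences are constant (-1) and nonzero, while all higher differences vanish, so the minimal degree is 1.

1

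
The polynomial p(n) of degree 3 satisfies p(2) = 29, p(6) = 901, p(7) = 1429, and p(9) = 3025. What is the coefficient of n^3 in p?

4

Write p(n) = an^3 + bn^2 + cn + d. Substituting each data point gives a linear system:
  8a + 4b + 2c + d = 29
  216a + 36b + 6c + d = 901
  343a + 49b + 7c + d = 1429
  729a + 81b + 9c + d = 3025
Solving the system yields a = 4, b = 2, c = -6, d = 1.
So p(n) = 4n^3 + 2n^2 - 6n + 1.
The leading coefficient is 4.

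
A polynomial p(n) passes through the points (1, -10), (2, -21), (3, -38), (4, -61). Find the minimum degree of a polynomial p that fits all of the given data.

2

Forward differences of the values at n = 1, 2, 3, 4:
  p  : -10  -21  -38  -61
  Δ  : -11  -17  -23
  Δ^2: -6  -6
  Δ^3: 0
The second differences are constant (-6) and nonzero, while all higher differences vanish, so the minimal degree is 2.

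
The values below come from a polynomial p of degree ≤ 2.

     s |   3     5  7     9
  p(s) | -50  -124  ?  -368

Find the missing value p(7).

On equispaced nodes a degree-2 polynomial has vanishing third forward difference, so
  - p(3) + 3·p(5) - 3·p(7) + p(9) = 0.
Substituting the known values and solving for p(7):
  -3·p(7) = 690
  p(7) = -230.

-230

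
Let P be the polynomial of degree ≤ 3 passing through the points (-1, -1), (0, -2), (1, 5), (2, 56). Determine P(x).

Using the Lagrange interpolation formula with nodes -1, 0, 1, 2:
  L_0(x) = x(x - 1)(x - 2) / -6
  L_1(x) = (x + 1)(x - 1)(x - 2) / 2
  L_2(x) = (x + 1)x(x - 2) / -2
  L_3(x) = (x + 1)x(x - 1) / 6
Then P(x) = -1·L_0(x) - 2·L_1(x) + 5·L_2(x) + 56·L_3(x).
Expanding and collecting terms gives P(x) = 6x³ + 4x² - 3x - 2.
Check: P(-1) = -1. ✓

P(x) = 6x^3 + 4x^2 - 3x - 2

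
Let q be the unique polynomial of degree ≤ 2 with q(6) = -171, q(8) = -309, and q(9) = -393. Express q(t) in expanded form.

q(t) = -5t^2 + t + 3

Write q(t) = at^2 + bt + c. Substituting each data point gives a linear system:
  36a + 6b + c = -171
  64a + 8b + c = -309
  81a + 9b + c = -393
Solving the system yields a = -5, b = 1, c = 3.
So q(t) = -5t² + t + 3.
Check: q(6) = -171. ✓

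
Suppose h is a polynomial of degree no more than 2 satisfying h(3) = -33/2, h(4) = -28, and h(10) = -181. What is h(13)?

Using the Lagrange interpolation formula with nodes 3, 4, 10:
  L_0(s) = (s - 4)(s - 10) / 7
  L_1(s) = (s - 3)(s - 10) / -6
  L_2(s) = (s - 3)(s - 4) / 42
Then h(s) = -33/2·L_0(s) - 28·L_1(s) - 181·L_2(s).
Expanding and collecting terms gives h(s) = -2s² + (5/2)s - 6.
Evaluating at s = 13: h(13) = -623/2.

-623/2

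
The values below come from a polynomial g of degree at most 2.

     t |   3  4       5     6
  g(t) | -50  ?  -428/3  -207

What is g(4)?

-271/3

On equispaced nodes a degree-2 polynomial has vanishing third forward difference, so
  - g(3) + 3·g(4) - 3·g(5) + g(6) = 0.
Substituting the known values and solving for g(4):
  3·g(4) = -271
  g(4) = -271/3.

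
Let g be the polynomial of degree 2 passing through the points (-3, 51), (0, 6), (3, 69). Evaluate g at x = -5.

Write g(x) = ax^2 + bx + c. Substituting each data point gives a linear system:
  9a - 3b + c = 51
  c = 6
  9a + 3b + c = 69
Solving the system yields a = 6, b = 3, c = 6.
So g(x) = 6x² + 3x + 6.
Then g(-5) = 141.

141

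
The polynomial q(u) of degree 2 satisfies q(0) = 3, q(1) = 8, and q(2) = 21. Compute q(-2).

17

Forward differences of the values at u = 0, 1, 2:
  q  : 3  8  21
  Δ  : 5  13
  Δ^2: 8
The second differences are constant, confirming degree 2.
Interpolating (Newton forward form) and evaluating at u = -2 gives q(-2) = 17.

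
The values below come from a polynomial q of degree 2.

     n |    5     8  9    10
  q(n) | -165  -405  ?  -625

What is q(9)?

-509

The 3 known points determine the degree-2 polynomial uniquely.
Write q(n) = an^2 + bn + c. Substituting each data point gives a linear system:
  25a + 5b + c = -165
  64a + 8b + c = -405
  100a + 10b + c = -625
Solving the system yields a = -6, b = -2, c = -5.
So q(n) = -6n² - 2n - 5.
Then q(9) = -509.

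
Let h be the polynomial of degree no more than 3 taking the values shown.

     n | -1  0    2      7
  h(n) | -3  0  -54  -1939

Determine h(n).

Write h(n) = an^3 + bn^2 + cn + d. Substituting each data point gives a linear system:
  -a + b - c + d = -3
  d = 0
  8a + 4b + 2c + d = -54
  343a + 49b + 7c + d = -1939
Solving the system yields a = -5, b = -5, c = 3, d = 0.
So h(n) = -5n^3 - 5n^2 + 3n.
Check: h(2) = -54. ✓

h(n) = -5n^3 - 5n^2 + 3n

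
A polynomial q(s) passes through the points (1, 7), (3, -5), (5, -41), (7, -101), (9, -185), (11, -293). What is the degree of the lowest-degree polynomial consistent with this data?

Forward differences of the values at s = 1, 3, 5, 7, 9, 11:
  q  : 7  -5  -41  -101  -185  -293
  Δ  : -12  -36  -60  -84  -108
  Δ^2: -24  -24  -24  -24
  Δ^3: 0  0  0
  Δ^4: 0  0
  Δ^5: 0
The second differences are constant (-24) and nonzero, while all higher differences vanish, so the minimal degree is 2.

2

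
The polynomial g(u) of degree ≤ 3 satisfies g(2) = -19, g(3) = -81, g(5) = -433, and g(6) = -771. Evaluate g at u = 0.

Write g(u) = au^3 + bu^2 + cu + d. Substituting each data point gives a linear system:
  8a + 4b + 2c + d = -19
  27a + 9b + 3c + d = -81
  125a + 25b + 5c + d = -433
  216a + 36b + 6c + d = -771
Solving the system yields a = -4, b = 2, c = 4, d = -3.
So g(u) = -4u³ + 2u² + 4u - 3.
Then g(0) = -3.

-3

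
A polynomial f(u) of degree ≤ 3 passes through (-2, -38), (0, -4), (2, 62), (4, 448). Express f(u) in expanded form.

f(u) = 6u^3 + 4u^2 + u - 4

Write f(u) = au^3 + bu^2 + cu + d. Substituting each data point gives a linear system:
  -8a + 4b - 2c + d = -38
  d = -4
  8a + 4b + 2c + d = 62
  64a + 16b + 4c + d = 448
Solving the system yields a = 6, b = 4, c = 1, d = -4.
So f(u) = 6u^3 + 4u^2 + u - 4.
Check: f(4) = 448. ✓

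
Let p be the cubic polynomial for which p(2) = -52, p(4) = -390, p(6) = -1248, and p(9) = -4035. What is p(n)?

p(n) = -5n^3 - 5n^2 + n + 6

Write p(n) = an^3 + bn^2 + cn + d. Substituting each data point gives a linear system:
  8a + 4b + 2c + d = -52
  64a + 16b + 4c + d = -390
  216a + 36b + 6c + d = -1248
  729a + 81b + 9c + d = -4035
Solving the system yields a = -5, b = -5, c = 1, d = 6.
So p(n) = -5n³ - 5n² + n + 6.
Check: p(2) = -52. ✓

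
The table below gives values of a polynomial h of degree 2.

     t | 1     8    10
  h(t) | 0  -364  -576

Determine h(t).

h(t) = -6t^2 + 2t + 4

Write h(t) = at^2 + bt + c. Substituting each data point gives a linear system:
  a + b + c = 0
  64a + 8b + c = -364
  100a + 10b + c = -576
Solving the system yields a = -6, b = 2, c = 4.
So h(t) = -6t^2 + 2t + 4.
Check: h(1) = 0. ✓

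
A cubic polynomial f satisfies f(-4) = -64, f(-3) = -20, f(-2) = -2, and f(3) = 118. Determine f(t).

f(t) = 2t^3 + 5t^2 + 5t + 4

Write f(t) = at^3 + bt^2 + ct + d. Substituting each data point gives a linear system:
  -64a + 16b - 4c + d = -64
  -27a + 9b - 3c + d = -20
  -8a + 4b - 2c + d = -2
  27a + 9b + 3c + d = 118
Solving the system yields a = 2, b = 5, c = 5, d = 4.
So f(t) = 2t³ + 5t² + 5t + 4.
Check: f(-2) = -2. ✓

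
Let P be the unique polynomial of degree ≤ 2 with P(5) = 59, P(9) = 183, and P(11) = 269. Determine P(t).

Write P(t) = at^2 + bt + c. Substituting each data point gives a linear system:
  25a + 5b + c = 59
  81a + 9b + c = 183
  121a + 11b + c = 269
Solving the system yields a = 2, b = 3, c = -6.
So P(t) = 2t^2 + 3t - 6.
Check: P(9) = 183. ✓

P(t) = 2t^2 + 3t - 6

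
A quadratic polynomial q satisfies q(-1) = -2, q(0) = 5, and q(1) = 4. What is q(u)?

q(u) = -4u^2 + 3u + 5

Using the Lagrange interpolation formula with nodes -1, 0, 1:
  L_0(u) = u(u - 1) / 2
  L_1(u) = (u + 1)(u - 1) / -1
  L_2(u) = (u + 1)u / 2
Then q(u) = -2·L_0(u) + 5·L_1(u) + 4·L_2(u).
Expanding and collecting terms gives q(u) = -4u² + 3u + 5.
Check: q(1) = 4. ✓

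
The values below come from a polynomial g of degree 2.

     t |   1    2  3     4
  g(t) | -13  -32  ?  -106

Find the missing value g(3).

-63

On equispaced nodes a degree-2 polynomial has vanishing third forward difference, so
  - g(1) + 3·g(2) - 3·g(3) + g(4) = 0.
Substituting the known values and solving for g(3):
  -3·g(3) = 189
  g(3) = -63.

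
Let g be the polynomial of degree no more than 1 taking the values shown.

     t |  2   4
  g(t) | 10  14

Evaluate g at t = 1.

Using the Lagrange interpolation formula with nodes 2, 4:
  L_0(t) = (t - 4) / -2
  L_1(t) = (t - 2) / 2
Then g(t) = 10·L_0(t) + 14·L_1(t).
Expanding and collecting terms gives g(t) = 2t + 6.
Evaluating at t = 1: g(1) = 8.

8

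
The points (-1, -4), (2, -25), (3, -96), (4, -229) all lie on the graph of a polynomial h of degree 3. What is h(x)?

h(x) = -3x^3 - 4x^2 + 6x + 3

Using the Lagrange interpolation formula with nodes -1, 2, 3, 4:
  L_0(x) = (x - 2)(x - 3)(x - 4) / -60
  L_1(x) = (x + 1)(x - 3)(x - 4) / 6
  L_2(x) = (x + 1)(x - 2)(x - 4) / -4
  L_3(x) = (x + 1)(x - 2)(x - 3) / 10
Then h(x) = -4·L_0(x) - 25·L_1(x) - 96·L_2(x) - 229·L_3(x).
Expanding and collecting terms gives h(x) = -3x^3 - 4x^2 + 6x + 3.
Check: h(-1) = -4. ✓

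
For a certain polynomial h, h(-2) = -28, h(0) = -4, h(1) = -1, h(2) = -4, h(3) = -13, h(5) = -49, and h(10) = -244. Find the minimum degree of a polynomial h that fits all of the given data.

Divided differences on the nodes -2, 0, 1, 2, 3, 5, 10:
  order 0: -28  -4  -1  -4  -13  -49  -244
  order 1: 12  3  -3  -9  -18  -39
  order 2: -3  -3  -3  -3  -3
  order 3: 0  0  0  0
  order 4: 0  0  0
  order 5: 0  0
  order 6: 0
The order-2 divided differences are all -3 (nonzero) and every higher order vanishes, so the data lies on a polynomial of degree exactly 2.

2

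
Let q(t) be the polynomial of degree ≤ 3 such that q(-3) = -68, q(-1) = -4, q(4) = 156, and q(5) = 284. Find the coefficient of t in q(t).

6

Write q(t) = at^3 + bt^2 + ct + d. Substituting each data point gives a linear system:
  -27a + 9b - 3c + d = -68
  -a + b - c + d = -4
  64a + 16b + 4c + d = 156
  125a + 25b + 5c + d = 284
Solving the system yields a = 2, b = 0, c = 6, d = 4.
So q(t) = 2t^3 + 6t + 4.
The coefficient of t is 6.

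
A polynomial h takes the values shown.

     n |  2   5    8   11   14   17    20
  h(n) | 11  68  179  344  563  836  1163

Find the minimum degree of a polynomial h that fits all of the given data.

2

Forward differences of the values at n = 2, 5, 8, 11, 14, 17, 20:
  h  : 11  68  179  344  563  836  1163
  Δ  : 57  111  165  219  273  327
  Δ^2: 54  54  54  54  54
  Δ^3: 0  0  0  0
  Δ^4: 0  0  0
  Δ^5: 0  0
  Δ^6: 0
The second differences are constant (54) and nonzero, while all higher differences vanish, so the minimal degree is 2.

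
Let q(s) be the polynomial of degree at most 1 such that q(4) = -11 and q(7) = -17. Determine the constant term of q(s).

Write q(s) = as + b. Substituting each data point gives a linear system:
  4a + b = -11
  7a + b = -17
Solving the system yields a = -2, b = -3.
So q(s) = -2s - 3.
The constant term is -3.

-3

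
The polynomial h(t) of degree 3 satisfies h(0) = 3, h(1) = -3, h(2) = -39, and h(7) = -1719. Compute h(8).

-2565

Using the Lagrange interpolation formula with nodes 0, 1, 2, 7:
  L_0(t) = (t - 1)(t - 2)(t - 7) / -14
  L_1(t) = t(t - 2)(t - 7) / 6
  L_2(t) = t(t - 1)(t - 7) / -10
  L_3(t) = t(t - 1)(t - 2) / 210
Then h(t) = 3·L_0(t) - 3·L_1(t) - 39·L_2(t) - 1719·L_3(t).
Expanding and collecting terms gives h(t) = -5t³ - t + 3.
Evaluating at t = 8: h(8) = -2565.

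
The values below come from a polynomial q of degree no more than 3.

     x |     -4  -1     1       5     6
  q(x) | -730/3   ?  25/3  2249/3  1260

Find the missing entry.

The 4 known points determine the degree-3 polynomial uniquely.
Write q(x) = ax^3 + bx^2 + cx + d. Substituting each data point gives a linear system:
  -64a + 16b - 4c + d = -730/3
  a + b + c + d = 25/3
  125a + 25b + 5c + d = 2249/3
  216a + 36b + 6c + d = 1260
Solving the system yields a = 5, b = 5, c = 1/3, d = -2.
So q(x) = 5x³ + 5x² + (1/3)x - 2.
Then q(-1) = -7/3.

-7/3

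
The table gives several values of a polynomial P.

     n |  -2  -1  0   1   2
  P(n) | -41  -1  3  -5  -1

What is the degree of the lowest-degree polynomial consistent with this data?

3

Forward differences of the values at n = -2, -1, 0, 1, 2:
  P  : -41  -1  3  -5  -1
  Δ  : 40  4  -8  4
  Δ^2: -36  -12  12
  Δ^3: 24  24
  Δ^4: 0
The third differences are constant (24) and nonzero, while all higher differences vanish, so the minimal degree is 3.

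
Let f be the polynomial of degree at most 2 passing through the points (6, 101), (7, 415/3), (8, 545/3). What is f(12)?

Using the Lagrange interpolation formula with nodes 6, 7, 8:
  L_0(u) = (u - 7)(u - 8) / 2
  L_1(u) = (u - 6)(u - 8) / -1
  L_2(u) = (u - 6)(u - 7) / 2
Then f(u) = 101·L_0(u) + 415/3·L_1(u) + 545/3·L_2(u).
Expanding and collecting terms gives f(u) = 3u^2 - (5/3)u + 3.
Evaluating at u = 12: f(12) = 415.

415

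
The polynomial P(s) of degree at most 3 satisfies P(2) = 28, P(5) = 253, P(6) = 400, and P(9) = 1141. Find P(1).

Write P(s) = as^3 + bs^2 + cs + d. Substituting each data point gives a linear system:
  8a + 4b + 2c + d = 28
  125a + 25b + 5c + d = 253
  216a + 36b + 6c + d = 400
  729a + 81b + 9c + d = 1141
Solving the system yields a = 1, b = 5, c = 1, d = -2.
So P(s) = s^3 + 5s^2 + s - 2.
Then P(1) = 5.

5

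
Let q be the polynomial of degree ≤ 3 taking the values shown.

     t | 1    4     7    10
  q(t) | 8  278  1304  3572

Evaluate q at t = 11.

Write q(t) = at^3 + bt^2 + ct + d. Substituting each data point gives a linear system:
  a + b + c + d = 8
  64a + 16b + 4c + d = 278
  343a + 49b + 7c + d = 1304
  1000a + 100b + 10c + d = 3572
Solving the system yields a = 3, b = 6, c = -3, d = 2.
So q(t) = 3t³ + 6t² - 3t + 2.
Then q(11) = 4688.

4688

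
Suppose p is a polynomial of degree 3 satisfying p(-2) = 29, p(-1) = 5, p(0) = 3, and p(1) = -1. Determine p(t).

p(t) = -4t^3 - t^2 + t + 3

Write p(t) = at^3 + bt^2 + ct + d. Substituting each data point gives a linear system:
  -8a + 4b - 2c + d = 29
  -a + b - c + d = 5
  d = 3
  a + b + c + d = -1
Solving the system yields a = -4, b = -1, c = 1, d = 3.
So p(t) = -4t^3 - t^2 + t + 3.
Check: p(-2) = 29. ✓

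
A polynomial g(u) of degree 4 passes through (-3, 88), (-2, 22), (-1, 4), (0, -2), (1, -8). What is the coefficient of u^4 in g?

1

Write g(u) = au^4 + bu^3 + cu^2 + du + e. Substituting each data point gives a linear system:
  81a - 27b + 9c - 3d + e = 88
  16a - 8b + 4c - 2d + e = 22
  a - b + c - d + e = 4
  e = -2
  a + b + c + d + e = -8
Solving the system yields a = 1, b = 0, c = -1, d = -6, e = -2.
So g(u) = u^4 - u^2 - 6u - 2.
The leading coefficient is 1.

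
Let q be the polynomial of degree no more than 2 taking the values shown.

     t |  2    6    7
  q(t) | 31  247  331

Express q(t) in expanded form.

Write q(t) = at^2 + bt + c. Substituting each data point gives a linear system:
  4a + 2b + c = 31
  36a + 6b + c = 247
  49a + 7b + c = 331
Solving the system yields a = 6, b = 6, c = -5.
So q(t) = 6t² + 6t - 5.
Check: q(2) = 31. ✓

q(t) = 6t^2 + 6t - 5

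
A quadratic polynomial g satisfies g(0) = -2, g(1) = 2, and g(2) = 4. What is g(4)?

2

Write g(n) = an^2 + bn + c. Substituting each data point gives a linear system:
  c = -2
  a + b + c = 2
  4a + 2b + c = 4
Solving the system yields a = -1, b = 5, c = -2.
So g(n) = -n^2 + 5n - 2.
Then g(4) = 2.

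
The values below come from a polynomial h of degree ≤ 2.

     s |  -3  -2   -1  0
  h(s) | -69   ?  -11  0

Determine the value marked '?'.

-34

On equispaced nodes a degree-2 polynomial has vanishing third forward difference, so
  - h(-3) + 3·h(-2) - 3·h(-1) + h(0) = 0.
Substituting the known values and solving for h(-2):
  3·h(-2) = -102
  h(-2) = -34.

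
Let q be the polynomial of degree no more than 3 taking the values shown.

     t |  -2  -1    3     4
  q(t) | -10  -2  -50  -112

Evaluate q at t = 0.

Using the Lagrange interpolation formula with nodes -2, -1, 3, 4:
  L_0(t) = (t + 1)(t - 3)(t - 4) / -30
  L_1(t) = (t + 2)(t - 3)(t - 4) / 20
  L_2(t) = (t + 2)(t + 1)(t - 4) / -20
  L_3(t) = (t + 2)(t + 1)(t - 3) / 30
Then q(t) = -10·L_0(t) - 2·L_1(t) - 50·L_2(t) - 112·L_3(t).
Expanding and collecting terms gives q(t) = -t³ - 4t² + 3t + 4.
Evaluating at t = 0: q(0) = 4.

4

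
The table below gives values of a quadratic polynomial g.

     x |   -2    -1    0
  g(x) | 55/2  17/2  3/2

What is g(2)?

Using the Lagrange interpolation formula with nodes -2, -1, 0:
  L_0(x) = (x + 1)x / 2
  L_1(x) = (x + 2)x / -1
  L_2(x) = (x + 2)(x + 1) / 2
Then g(x) = 55/2·L_0(x) + 17/2·L_1(x) + 3/2·L_2(x).
Expanding and collecting terms gives g(x) = 6x^2 - x + 3/2.
Evaluating at x = 2: g(2) = 47/2.

47/2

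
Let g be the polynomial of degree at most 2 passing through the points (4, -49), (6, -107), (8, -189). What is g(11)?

Write g(x) = ax^2 + bx + c. Substituting each data point gives a linear system:
  16a + 4b + c = -49
  36a + 6b + c = -107
  64a + 8b + c = -189
Solving the system yields a = -3, b = 1, c = -5.
So g(x) = -3x² + x - 5.
Then g(11) = -357.

-357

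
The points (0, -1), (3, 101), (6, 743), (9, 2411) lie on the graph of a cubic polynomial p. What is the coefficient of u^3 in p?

Write p(u) = au^3 + bu^2 + cu + d. Substituting each data point gives a linear system:
  d = -1
  27a + 9b + 3c + d = 101
  216a + 36b + 6c + d = 743
  729a + 81b + 9c + d = 2411
Solving the system yields a = 3, b = 3, c = -2, d = -1.
So p(u) = 3u³ + 3u² - 2u - 1.
The leading coefficient is 3.

3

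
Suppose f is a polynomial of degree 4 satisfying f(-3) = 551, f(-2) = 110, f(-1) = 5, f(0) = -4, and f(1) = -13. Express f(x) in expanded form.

Write f(x) = ax^4 + bx^3 + cx^2 + dx + e. Substituting each data point gives a linear system:
  81a - 27b + 9c - 3d + e = 551
  16a - 8b + 4c - 2d + e = 110
  a - b + c - d + e = 5
  e = -4
  a + b + c + d + e = -13
Solving the system yields a = 6, b = -4, c = -6, d = -5, e = -4.
So f(x) = 6x^4 - 4x^3 - 6x^2 - 5x - 4.
Check: f(-1) = 5. ✓

f(x) = 6x^4 - 4x^3 - 6x^2 - 5x - 4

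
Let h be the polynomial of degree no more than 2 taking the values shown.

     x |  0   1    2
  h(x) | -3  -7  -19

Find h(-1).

-7

Using the Lagrange interpolation formula with nodes 0, 1, 2:
  L_0(x) = (x - 1)(x - 2) / 2
  L_1(x) = x(x - 2) / -1
  L_2(x) = x(x - 1) / 2
Then h(x) = -3·L_0(x) - 7·L_1(x) - 19·L_2(x).
Expanding and collecting terms gives h(x) = -4x² - 3.
Evaluating at x = -1: h(-1) = -7.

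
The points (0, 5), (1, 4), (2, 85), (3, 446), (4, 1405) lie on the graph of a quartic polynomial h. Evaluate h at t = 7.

12850

Forward differences of the values at t = 0, 1, 2, 3, 4:
  h  : 5  4  85  446  1405
  Δ  : -1  81  361  959
  Δ^2: 82  280  598
  Δ^3: 198  318
  Δ^4: 120
The fourth differences are constant, confirming degree 4.
Interpolating (Newton forward form) and evaluating at t = 7 gives h(7) = 12850.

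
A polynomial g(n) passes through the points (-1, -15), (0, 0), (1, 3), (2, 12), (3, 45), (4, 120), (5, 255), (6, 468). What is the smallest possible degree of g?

Forward differences of the values at n = -1, 0, 1, 2, 3, 4, 5, 6:
  g  : -15  0  3  12  45  120  255  468
  Δ  : 15  3  9  33  75  135  213
  Δ^2: -12  6  24  42  60  78
  Δ^3: 18  18  18  18  18
  Δ^4: 0  0  0  0
  Δ^5: 0  0  0
  Δ^6: 0  0
  Δ^7: 0
The third differences are constant (18) and nonzero, while all higher differences vanish, so the minimal degree is 3.

3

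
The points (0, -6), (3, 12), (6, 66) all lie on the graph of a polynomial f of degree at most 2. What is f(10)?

194

Using the Lagrange interpolation formula with nodes 0, 3, 6:
  L_0(s) = (s - 3)(s - 6) / 18
  L_1(s) = s(s - 6) / -9
  L_2(s) = s(s - 3) / 18
Then f(s) = -6·L_0(s) + 12·L_1(s) + 66·L_2(s).
Expanding and collecting terms gives f(s) = 2s^2 - 6.
Evaluating at s = 10: f(10) = 194.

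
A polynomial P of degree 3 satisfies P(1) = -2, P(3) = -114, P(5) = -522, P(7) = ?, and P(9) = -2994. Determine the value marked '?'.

The 4 known points determine the degree-3 polynomial uniquely.
Write P(u) = au^3 + bu^2 + cu + d. Substituting each data point gives a linear system:
  a + b + c + d = -2
  27a + 9b + 3c + d = -114
  125a + 25b + 5c + d = -522
  729a + 81b + 9c + d = -2994
Solving the system yields a = -4, b = -1, c = 0, d = 3.
So P(u) = -4u³ - u² + 3.
Then P(7) = -1418.

-1418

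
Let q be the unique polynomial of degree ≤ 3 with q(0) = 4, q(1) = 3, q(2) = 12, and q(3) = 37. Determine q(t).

q(t) = t^3 + 2t^2 - 4t + 4

Write q(t) = at^3 + bt^2 + ct + d. Substituting each data point gives a linear system:
  d = 4
  a + b + c + d = 3
  8a + 4b + 2c + d = 12
  27a + 9b + 3c + d = 37
Solving the system yields a = 1, b = 2, c = -4, d = 4.
So q(t) = t³ + 2t² - 4t + 4.
Check: q(0) = 4. ✓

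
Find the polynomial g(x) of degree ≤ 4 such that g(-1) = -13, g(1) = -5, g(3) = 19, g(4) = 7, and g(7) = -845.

g(x) = -x^4 + 5x^3 - 3x^2 - x - 5

Write g(x) = ax^4 + bx^3 + cx^2 + dx + e. Substituting each data point gives a linear system:
  a - b + c - d + e = -13
  a + b + c + d + e = -5
  81a + 27b + 9c + 3d + e = 19
  256a + 64b + 16c + 4d + e = 7
  2401a + 343b + 49c + 7d + e = -845
Solving the system yields a = -1, b = 5, c = -3, d = -1, e = -5.
So g(x) = -x⁴ + 5x³ - 3x² - x - 5.
Check: g(3) = 19. ✓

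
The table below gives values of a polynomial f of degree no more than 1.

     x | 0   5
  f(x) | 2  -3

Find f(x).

Write f(x) = ax + b. Substituting each data point gives a linear system:
  b = 2
  5a + b = -3
Solving the system yields a = -1, b = 2.
So f(x) = -x + 2.
Check: f(5) = -3. ✓

f(x) = -x + 2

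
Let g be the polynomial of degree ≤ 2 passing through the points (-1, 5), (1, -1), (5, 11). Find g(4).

Using the Lagrange interpolation formula with nodes -1, 1, 5:
  L_0(n) = (n - 1)(n - 5) / 12
  L_1(n) = (n + 1)(n - 5) / -8
  L_2(n) = (n + 1)(n - 1) / 24
Then g(n) = 5·L_0(n) - 1·L_1(n) + 11·L_2(n).
Expanding and collecting terms gives g(n) = n^2 - 3n + 1.
Evaluating at n = 4: g(4) = 5.

5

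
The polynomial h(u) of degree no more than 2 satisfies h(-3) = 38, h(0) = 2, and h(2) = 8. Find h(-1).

8

Write h(u) = au^2 + bu + c. Substituting each data point gives a linear system:
  9a - 3b + c = 38
  c = 2
  4a + 2b + c = 8
Solving the system yields a = 3, b = -3, c = 2.
So h(u) = 3u^2 - 3u + 2.
Then h(-1) = 8.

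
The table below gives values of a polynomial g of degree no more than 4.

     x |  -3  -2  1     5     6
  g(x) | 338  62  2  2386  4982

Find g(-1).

Write g(x) = ax^4 + bx^3 + cx^2 + dx + e. Substituting each data point gives a linear system:
  81a - 27b + 9c - 3d + e = 338
  16a - 8b + 4c - 2d + e = 62
  a + b + c + d + e = 2
  625a + 125b + 25c + 5d + e = 2386
  1296a + 216b + 36c + 6d + e = 4982
Solving the system yields a = 4, b = -1, c = 0, d = 3, e = -4.
So g(x) = 4x⁴ - x³ + 3x - 4.
Then g(-1) = -2.

-2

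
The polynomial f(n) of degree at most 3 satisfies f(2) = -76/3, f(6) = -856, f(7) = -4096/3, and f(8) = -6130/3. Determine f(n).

Write f(n) = an^3 + bn^2 + cn + d. Substituting each data point gives a linear system:
  8a + 4b + 2c + d = -76/3
  216a + 36b + 6c + d = -856
  343a + 49b + 7c + d = -4096/3
  512a + 64b + 8c + d = -6130/3
Solving the system yields a = -4, b = -1/3, c = 3, d = 2.
So f(n) = -4n^3 - (1/3)n^2 + 3n + 2.
Check: f(7) = -4096/3. ✓

f(n) = -4n^3 - (1/3)n^2 + 3n + 2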